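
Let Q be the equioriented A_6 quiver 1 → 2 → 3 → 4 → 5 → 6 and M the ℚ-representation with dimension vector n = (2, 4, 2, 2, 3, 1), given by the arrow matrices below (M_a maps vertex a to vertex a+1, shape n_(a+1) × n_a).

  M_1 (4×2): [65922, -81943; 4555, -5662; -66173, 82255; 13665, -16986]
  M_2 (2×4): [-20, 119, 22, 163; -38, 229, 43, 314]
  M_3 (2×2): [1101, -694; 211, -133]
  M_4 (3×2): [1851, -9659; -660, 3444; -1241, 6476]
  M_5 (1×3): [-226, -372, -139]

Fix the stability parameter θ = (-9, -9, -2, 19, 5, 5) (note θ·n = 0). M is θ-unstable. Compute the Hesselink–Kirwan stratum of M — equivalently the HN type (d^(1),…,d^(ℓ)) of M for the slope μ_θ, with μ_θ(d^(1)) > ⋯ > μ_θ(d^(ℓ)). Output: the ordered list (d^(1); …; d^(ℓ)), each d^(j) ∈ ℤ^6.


Via rank(M_{q-1}∘⋯∘M_p): M ≅ I[1,5], I[1,6], I[2,2]^2, I[5,5].
μ_θ-semistable layers: μ^(1)=12; μ^(2)=29/3; μ^(3)=5; μ^(4)=-2; μ^(5)=-9

((0, 0, 0, 1, 1, 0); (0, 0, 0, 1, 1, 1); (0, 0, 0, 0, 1, 0); (0, 0, 2, 0, 0, 0); (2, 4, 0, 0, 0, 0))


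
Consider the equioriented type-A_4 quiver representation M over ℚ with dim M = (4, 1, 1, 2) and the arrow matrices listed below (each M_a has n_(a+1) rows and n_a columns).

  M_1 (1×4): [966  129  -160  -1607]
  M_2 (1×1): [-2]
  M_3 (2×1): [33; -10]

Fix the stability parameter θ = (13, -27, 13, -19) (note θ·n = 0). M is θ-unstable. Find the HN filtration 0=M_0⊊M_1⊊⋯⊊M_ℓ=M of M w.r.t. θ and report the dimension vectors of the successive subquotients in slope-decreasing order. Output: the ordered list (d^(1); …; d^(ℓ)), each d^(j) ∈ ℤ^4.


Interval decomposition of M: I[1,1]^3, I[1,4], I[4,4].
HN type (ℓ=4): μ^(1)=13; μ^(2)=-3; μ^(3)=-7; μ^(4)=-19

((3, 0, 0, 0); (0, 0, 1, 1); (1, 1, 0, 0); (0, 0, 0, 1))


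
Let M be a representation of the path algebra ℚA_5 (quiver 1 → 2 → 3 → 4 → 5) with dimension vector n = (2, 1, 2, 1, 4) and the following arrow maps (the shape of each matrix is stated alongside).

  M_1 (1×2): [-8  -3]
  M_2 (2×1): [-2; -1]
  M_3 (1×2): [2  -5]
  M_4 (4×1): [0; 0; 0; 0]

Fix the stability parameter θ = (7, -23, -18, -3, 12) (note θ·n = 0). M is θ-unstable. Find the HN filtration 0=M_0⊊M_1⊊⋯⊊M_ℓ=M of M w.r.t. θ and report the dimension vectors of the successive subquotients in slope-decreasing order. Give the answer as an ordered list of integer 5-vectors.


Via rank(M_{q-1}∘⋯∘M_p): M ≅ I[1,1], I[1,4], I[3,3], I[5,5]^4.
μ_θ-semistable layers: μ^(1)=12; μ^(2)=7; μ^(3)=-3; μ^(4)=-34/3; μ^(5)=-18

((0, 0, 0, 0, 4); (1, 0, 0, 0, 0); (0, 0, 0, 1, 0); (1, 1, 1, 0, 0); (0, 0, 1, 0, 0))


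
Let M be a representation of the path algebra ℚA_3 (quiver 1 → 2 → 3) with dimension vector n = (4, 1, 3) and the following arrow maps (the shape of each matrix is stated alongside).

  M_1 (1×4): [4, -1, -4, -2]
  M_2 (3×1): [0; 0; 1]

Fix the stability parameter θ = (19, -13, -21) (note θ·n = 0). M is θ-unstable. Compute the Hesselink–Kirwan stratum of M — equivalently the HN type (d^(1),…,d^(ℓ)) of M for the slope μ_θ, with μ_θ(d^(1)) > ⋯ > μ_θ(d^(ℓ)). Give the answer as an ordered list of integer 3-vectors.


Barcode: M ≅ I[1,1]^3, I[1,3], I[3,3]^2. HN layers by μ_θ (3 steps, strictly decreasing):
  μ^(1)=19; μ^(2)=-5; μ^(3)=-21

((3, 0, 0); (1, 1, 1); (0, 0, 2))


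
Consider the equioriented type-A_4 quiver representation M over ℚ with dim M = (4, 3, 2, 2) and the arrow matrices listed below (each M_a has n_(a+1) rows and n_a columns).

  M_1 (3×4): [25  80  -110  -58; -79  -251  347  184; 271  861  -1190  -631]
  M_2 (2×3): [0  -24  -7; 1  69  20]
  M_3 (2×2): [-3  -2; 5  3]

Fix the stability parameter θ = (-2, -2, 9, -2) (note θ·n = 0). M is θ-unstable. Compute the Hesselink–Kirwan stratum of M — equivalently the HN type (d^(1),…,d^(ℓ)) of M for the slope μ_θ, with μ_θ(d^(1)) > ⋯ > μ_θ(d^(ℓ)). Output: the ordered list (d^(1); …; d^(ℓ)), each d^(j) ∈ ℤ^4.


Via rank(M_{q-1}∘⋯∘M_p): M ≅ I[1,1], I[1,2], I[1,4]^2.
μ_θ-semistable layers: μ^(1)=7/2; μ^(2)=-2

((0, 0, 2, 2); (4, 3, 0, 0))


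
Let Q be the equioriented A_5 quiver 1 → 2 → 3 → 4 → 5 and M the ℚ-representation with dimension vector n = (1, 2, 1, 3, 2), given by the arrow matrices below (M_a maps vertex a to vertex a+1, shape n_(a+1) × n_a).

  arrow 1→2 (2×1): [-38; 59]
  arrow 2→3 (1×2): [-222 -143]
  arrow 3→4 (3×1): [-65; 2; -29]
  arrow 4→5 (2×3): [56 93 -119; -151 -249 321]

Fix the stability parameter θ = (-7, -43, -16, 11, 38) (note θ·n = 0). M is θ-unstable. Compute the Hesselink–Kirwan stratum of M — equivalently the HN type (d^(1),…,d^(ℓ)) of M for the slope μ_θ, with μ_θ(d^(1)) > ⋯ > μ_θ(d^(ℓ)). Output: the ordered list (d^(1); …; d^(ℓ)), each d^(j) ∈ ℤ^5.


Barcode: M ≅ I[1,5], I[2,2], I[4,4], I[4,5]. HN layers by μ_θ (5 steps, strictly decreasing):
  μ^(1)=38; μ^(2)=11; μ^(3)=-16; μ^(4)=-25; μ^(5)=-43

((0, 0, 0, 0, 2); (0, 0, 0, 3, 0); (0, 0, 1, 0, 0); (1, 1, 0, 0, 0); (0, 1, 0, 0, 0))


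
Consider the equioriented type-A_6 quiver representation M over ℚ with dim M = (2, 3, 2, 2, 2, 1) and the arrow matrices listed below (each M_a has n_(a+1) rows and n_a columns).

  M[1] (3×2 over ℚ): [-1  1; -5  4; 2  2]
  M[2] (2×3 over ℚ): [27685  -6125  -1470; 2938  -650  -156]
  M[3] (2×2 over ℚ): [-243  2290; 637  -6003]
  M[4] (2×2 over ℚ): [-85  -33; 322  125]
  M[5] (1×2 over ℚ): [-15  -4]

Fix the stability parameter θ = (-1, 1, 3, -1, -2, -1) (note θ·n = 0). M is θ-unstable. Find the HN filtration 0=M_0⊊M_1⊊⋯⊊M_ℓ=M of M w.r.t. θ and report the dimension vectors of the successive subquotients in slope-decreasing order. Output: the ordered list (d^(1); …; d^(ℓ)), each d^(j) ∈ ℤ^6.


Interval decomposition of M: I[1,2], I[1,5], I[2,2], I[3,6].
HN type (ℓ=4): μ^(1)=1; μ^(2)=1/4; μ^(3)=-1/4; μ^(4)=-1

((0, 2, 0, 0, 0, 0); (0, 1, 1, 1, 1, 0); (0, 0, 1, 1, 1, 1); (2, 0, 0, 0, 0, 0))


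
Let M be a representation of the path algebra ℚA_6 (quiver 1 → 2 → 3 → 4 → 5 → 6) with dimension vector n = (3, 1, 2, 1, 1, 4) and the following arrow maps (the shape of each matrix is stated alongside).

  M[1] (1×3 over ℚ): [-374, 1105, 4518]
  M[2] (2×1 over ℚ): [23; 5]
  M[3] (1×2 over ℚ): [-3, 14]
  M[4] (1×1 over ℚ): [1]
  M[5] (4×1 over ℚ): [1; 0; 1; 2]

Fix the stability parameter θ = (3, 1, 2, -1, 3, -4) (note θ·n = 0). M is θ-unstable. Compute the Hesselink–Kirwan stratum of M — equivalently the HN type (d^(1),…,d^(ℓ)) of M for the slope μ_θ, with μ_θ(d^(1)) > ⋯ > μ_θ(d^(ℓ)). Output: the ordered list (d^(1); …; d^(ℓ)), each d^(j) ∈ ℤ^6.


Via rank(M_{q-1}∘⋯∘M_p): M ≅ I[1,1]^2, I[1,6], I[3,3], I[6,6]^3.
μ_θ-semistable layers: μ^(1)=3; μ^(2)=2; μ^(3)=2/3; μ^(4)=-4

((2, 0, 0, 0, 0, 0); (0, 0, 1, 0, 0, 0); (1, 1, 1, 1, 1, 1); (0, 0, 0, 0, 0, 3))


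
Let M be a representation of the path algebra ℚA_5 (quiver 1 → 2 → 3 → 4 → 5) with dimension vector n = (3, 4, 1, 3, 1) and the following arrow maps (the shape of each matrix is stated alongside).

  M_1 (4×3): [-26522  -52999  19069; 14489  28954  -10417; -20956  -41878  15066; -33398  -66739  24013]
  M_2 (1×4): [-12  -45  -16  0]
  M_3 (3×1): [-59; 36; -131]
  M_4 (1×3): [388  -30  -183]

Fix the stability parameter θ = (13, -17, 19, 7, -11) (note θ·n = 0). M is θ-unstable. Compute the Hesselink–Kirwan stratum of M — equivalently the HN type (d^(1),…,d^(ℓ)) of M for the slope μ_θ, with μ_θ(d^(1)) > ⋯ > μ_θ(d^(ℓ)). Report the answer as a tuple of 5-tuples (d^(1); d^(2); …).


Barcode: M ≅ I[1,1], I[1,2], I[1,5], I[2,2]^2, I[4,4]^2. HN layers by μ_θ (5 steps, strictly decreasing):
  μ^(1)=13; μ^(2)=7; μ^(3)=5; μ^(4)=-2; μ^(5)=-17

((1, 0, 0, 0, 0); (0, 0, 0, 2, 0); (0, 0, 1, 1, 1); (2, 2, 0, 0, 0); (0, 2, 0, 0, 0))


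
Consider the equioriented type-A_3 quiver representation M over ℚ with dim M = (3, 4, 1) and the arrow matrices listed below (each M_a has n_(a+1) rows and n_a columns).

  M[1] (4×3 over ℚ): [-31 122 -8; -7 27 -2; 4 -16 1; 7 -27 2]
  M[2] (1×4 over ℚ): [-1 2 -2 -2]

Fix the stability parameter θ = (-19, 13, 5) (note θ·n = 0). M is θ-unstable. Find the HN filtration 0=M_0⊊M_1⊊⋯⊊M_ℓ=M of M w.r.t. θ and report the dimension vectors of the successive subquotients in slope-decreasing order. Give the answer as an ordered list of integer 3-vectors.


Via rank(M_{q-1}∘⋯∘M_p): M ≅ I[1,2]^2, I[1,3], I[2,2].
μ_θ-semistable layers: μ^(1)=13; μ^(2)=9; μ^(3)=-19

((0, 3, 0); (0, 1, 1); (3, 0, 0))


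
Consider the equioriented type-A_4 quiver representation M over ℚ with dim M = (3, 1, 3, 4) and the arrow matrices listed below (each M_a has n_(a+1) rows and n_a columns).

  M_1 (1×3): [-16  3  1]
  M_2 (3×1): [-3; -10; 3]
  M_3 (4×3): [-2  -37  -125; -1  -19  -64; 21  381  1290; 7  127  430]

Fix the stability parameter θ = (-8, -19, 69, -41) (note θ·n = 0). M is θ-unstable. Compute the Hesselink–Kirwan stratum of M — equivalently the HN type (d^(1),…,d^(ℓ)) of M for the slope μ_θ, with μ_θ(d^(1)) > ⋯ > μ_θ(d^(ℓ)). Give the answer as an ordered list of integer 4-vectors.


Interval decomposition of M: I[1,1]^2, I[1,4], I[3,3], I[3,4], I[4,4]^2.
HN type (ℓ=5): μ^(1)=69; μ^(2)=14; μ^(3)=-8; μ^(4)=-27/2; μ^(5)=-41

((0, 0, 1, 0); (0, 0, 2, 2); (2, 0, 0, 0); (1, 1, 0, 0); (0, 0, 0, 2))


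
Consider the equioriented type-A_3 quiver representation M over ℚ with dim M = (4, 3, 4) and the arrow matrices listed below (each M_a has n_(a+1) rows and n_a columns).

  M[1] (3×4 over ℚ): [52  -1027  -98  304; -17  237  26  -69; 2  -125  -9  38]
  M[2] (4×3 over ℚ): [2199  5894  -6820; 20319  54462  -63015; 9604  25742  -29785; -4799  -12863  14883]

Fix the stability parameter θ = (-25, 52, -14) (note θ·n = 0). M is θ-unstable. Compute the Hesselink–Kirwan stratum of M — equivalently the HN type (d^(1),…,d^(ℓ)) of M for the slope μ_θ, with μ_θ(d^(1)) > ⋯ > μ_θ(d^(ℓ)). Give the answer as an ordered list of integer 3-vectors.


Via rank(M_{q-1}∘⋯∘M_p): M ≅ I[1,1], I[1,3]^3, I[3,3].
μ_θ-semistable layers: μ^(1)=19; μ^(2)=-14; μ^(3)=-25

((0, 3, 3); (0, 0, 1); (4, 0, 0))


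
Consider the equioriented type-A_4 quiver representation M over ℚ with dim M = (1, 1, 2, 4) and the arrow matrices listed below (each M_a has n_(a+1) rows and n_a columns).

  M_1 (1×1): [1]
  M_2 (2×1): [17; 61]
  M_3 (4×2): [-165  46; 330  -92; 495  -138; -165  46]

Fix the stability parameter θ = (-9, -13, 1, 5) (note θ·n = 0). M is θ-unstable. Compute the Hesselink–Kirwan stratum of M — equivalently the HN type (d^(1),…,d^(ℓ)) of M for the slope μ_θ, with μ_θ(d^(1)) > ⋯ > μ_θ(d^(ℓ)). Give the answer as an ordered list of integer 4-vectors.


Barcode: M ≅ I[1,4], I[3,3], I[4,4]^3. HN layers by μ_θ (3 steps, strictly decreasing):
  μ^(1)=5; μ^(2)=1; μ^(3)=-11

((0, 0, 0, 4); (0, 0, 2, 0); (1, 1, 0, 0))


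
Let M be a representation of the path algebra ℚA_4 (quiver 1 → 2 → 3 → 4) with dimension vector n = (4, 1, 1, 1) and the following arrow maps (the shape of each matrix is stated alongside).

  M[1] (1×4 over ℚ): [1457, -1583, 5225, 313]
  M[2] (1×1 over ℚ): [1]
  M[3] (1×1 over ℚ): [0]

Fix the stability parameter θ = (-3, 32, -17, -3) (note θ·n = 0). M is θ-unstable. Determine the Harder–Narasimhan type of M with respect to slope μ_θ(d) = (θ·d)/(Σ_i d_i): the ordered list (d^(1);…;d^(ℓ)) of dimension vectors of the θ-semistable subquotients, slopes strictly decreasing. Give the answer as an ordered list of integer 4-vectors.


Barcode: M ≅ I[1,1]^3, I[1,3], I[4,4]. HN layers by μ_θ (2 steps, strictly decreasing):
  μ^(1)=15/2; μ^(2)=-3

((0, 1, 1, 0); (4, 0, 0, 1))


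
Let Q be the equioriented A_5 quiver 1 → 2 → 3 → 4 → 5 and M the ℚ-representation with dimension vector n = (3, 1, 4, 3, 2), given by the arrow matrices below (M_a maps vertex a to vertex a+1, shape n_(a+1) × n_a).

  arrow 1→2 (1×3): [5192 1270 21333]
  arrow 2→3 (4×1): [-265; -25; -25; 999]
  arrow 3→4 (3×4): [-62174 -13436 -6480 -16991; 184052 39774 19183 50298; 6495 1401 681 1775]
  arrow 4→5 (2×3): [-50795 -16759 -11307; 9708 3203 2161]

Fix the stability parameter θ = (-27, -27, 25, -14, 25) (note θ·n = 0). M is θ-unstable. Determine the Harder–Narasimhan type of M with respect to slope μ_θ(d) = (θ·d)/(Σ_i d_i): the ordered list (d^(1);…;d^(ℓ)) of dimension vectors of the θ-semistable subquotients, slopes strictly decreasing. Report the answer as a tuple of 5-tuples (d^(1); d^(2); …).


Interval decomposition of M: I[1,1]^2, I[1,5], I[3,3], I[3,4], I[3,5].
HN type (ℓ=3): μ^(1)=25; μ^(2)=11/2; μ^(3)=-27

((0, 0, 1, 0, 2); (0, 0, 3, 3, 0); (3, 1, 0, 0, 0))


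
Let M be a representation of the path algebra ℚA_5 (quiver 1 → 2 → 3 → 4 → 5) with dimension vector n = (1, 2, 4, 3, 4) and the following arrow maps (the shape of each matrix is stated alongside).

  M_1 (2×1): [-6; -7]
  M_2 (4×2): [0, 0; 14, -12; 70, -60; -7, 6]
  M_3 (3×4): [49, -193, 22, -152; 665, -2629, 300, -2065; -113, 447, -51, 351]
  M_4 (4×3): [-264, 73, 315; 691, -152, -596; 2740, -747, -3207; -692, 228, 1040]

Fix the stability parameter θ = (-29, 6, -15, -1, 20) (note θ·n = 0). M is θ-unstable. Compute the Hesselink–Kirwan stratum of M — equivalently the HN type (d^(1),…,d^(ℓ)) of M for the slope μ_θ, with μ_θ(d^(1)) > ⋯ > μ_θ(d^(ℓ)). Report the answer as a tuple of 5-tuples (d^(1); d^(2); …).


Barcode: M ≅ I[1,2], I[2,5], I[3,3], I[3,5]^2, I[5,5]. HN layers by μ_θ (6 steps, strictly decreasing):
  μ^(1)=20; μ^(2)=6; μ^(3)=-1; μ^(4)=-9/2; μ^(5)=-15; μ^(6)=-29

((0, 0, 0, 0, 4); (0, 1, 0, 0, 0); (0, 0, 0, 3, 0); (0, 1, 1, 0, 0); (0, 0, 3, 0, 0); (1, 0, 0, 0, 0))


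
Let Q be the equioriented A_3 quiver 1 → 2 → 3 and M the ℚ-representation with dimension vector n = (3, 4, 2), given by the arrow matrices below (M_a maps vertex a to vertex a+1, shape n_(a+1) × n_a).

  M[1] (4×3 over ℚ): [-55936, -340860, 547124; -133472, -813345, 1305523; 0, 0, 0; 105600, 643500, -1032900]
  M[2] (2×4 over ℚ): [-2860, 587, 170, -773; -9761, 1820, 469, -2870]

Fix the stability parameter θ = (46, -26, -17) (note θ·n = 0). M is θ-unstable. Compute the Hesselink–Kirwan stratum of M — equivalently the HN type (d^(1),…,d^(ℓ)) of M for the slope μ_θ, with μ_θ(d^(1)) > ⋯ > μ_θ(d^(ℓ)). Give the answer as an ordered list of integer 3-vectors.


Barcode: M ≅ I[1,1]^2, I[1,3], I[2,2]^2, I[2,3]. HN layers by μ_θ (4 steps, strictly decreasing):
  μ^(1)=46; μ^(2)=1; μ^(3)=-17; μ^(4)=-26

((2, 0, 0); (1, 1, 1); (0, 0, 1); (0, 3, 0))


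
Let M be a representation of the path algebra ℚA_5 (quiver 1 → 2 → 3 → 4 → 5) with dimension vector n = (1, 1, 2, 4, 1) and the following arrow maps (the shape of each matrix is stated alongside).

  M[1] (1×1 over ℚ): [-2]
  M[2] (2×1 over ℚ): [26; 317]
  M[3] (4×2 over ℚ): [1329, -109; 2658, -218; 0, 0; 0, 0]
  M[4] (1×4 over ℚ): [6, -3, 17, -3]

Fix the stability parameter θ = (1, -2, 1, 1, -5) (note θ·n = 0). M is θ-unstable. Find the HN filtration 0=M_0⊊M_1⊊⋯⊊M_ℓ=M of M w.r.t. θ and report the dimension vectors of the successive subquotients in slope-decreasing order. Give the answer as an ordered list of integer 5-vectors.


Via rank(M_{q-1}∘⋯∘M_p): M ≅ I[1,4], I[3,3], I[4,4]^2, I[4,5].
μ_θ-semistable layers: μ^(1)=1; μ^(2)=-1/2; μ^(3)=-2

((0, 0, 2, 3, 0); (1, 1, 0, 0, 0); (0, 0, 0, 1, 1))


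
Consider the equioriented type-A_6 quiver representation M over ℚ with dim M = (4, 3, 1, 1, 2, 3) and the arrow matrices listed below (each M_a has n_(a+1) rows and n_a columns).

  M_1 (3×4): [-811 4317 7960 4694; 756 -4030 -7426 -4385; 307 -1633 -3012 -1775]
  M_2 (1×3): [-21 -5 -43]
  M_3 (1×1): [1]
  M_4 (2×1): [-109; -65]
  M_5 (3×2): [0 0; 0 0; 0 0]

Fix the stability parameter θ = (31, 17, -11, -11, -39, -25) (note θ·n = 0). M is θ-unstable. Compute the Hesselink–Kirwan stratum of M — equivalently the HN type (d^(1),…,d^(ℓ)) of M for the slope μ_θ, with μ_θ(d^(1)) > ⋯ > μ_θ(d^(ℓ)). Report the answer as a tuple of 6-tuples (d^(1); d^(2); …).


Barcode: M ≅ I[1,1], I[1,2]^2, I[1,5], I[5,5], I[6,6]^3. HN layers by μ_θ (5 steps, strictly decreasing):
  μ^(1)=31; μ^(2)=24; μ^(3)=-13/5; μ^(4)=-25; μ^(5)=-39

((1, 0, 0, 0, 0, 0); (2, 2, 0, 0, 0, 0); (1, 1, 1, 1, 1, 0); (0, 0, 0, 0, 0, 3); (0, 0, 0, 0, 1, 0))


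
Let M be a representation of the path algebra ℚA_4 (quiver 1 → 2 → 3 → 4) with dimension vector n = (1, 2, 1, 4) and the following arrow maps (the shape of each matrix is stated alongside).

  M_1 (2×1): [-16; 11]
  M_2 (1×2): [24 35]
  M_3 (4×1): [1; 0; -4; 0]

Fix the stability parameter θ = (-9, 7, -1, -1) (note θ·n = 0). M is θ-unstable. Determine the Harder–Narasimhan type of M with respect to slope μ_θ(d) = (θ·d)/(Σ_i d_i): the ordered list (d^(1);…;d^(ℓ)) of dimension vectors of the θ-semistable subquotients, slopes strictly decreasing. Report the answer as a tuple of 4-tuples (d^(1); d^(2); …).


Interval decomposition of M: I[1,4], I[2,2], I[4,4]^3.
HN type (ℓ=4): μ^(1)=7; μ^(2)=5/3; μ^(3)=-1; μ^(4)=-9

((0, 1, 0, 0); (0, 1, 1, 1); (0, 0, 0, 3); (1, 0, 0, 0))


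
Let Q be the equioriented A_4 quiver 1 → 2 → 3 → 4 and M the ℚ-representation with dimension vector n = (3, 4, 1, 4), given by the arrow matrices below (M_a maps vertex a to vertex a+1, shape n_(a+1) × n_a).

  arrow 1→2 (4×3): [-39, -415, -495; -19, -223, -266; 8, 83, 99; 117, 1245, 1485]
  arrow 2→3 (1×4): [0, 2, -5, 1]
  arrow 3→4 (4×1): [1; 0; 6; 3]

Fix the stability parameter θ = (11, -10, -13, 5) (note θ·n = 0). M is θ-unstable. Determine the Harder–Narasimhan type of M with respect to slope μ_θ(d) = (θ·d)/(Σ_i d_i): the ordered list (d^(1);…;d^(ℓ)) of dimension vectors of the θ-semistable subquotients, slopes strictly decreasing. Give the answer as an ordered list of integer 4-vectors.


Barcode: M ≅ I[1,2]^2, I[1,4], I[2,2], I[4,4]^3. HN layers by μ_θ (4 steps, strictly decreasing):
  μ^(1)=5; μ^(2)=1/2; μ^(3)=-4; μ^(4)=-10

((0, 0, 0, 4); (2, 2, 0, 0); (1, 1, 1, 0); (0, 1, 0, 0))


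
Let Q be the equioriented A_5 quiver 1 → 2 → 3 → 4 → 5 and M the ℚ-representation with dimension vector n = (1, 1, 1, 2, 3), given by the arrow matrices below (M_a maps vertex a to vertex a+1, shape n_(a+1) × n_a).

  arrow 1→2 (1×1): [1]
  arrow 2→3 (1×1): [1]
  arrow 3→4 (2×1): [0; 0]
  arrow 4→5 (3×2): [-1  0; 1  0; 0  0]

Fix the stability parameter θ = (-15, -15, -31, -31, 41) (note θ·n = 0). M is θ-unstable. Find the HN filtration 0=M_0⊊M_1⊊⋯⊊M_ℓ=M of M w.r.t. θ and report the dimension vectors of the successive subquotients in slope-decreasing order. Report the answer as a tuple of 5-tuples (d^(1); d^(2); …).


Via rank(M_{q-1}∘⋯∘M_p): M ≅ I[1,3], I[4,4], I[4,5], I[5,5]^2.
μ_θ-semistable layers: μ^(1)=41; μ^(2)=-61/3; μ^(3)=-31

((0, 0, 0, 0, 3); (1, 1, 1, 0, 0); (0, 0, 0, 2, 0))


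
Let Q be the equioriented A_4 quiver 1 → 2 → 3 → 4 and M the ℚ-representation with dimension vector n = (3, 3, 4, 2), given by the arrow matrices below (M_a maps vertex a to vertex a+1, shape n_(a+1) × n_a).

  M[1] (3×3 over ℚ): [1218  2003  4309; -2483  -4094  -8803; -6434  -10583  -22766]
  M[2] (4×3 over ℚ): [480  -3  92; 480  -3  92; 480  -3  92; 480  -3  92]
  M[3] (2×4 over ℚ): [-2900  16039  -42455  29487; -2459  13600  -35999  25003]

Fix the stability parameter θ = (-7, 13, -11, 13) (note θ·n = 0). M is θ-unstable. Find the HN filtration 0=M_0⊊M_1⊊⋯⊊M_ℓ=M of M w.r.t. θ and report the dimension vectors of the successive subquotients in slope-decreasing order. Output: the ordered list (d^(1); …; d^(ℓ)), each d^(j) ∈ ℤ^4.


Interval decomposition of M: I[1,2]^2, I[1,4], I[3,3]^2, I[3,4].
HN type (ℓ=4): μ^(1)=13; μ^(2)=1; μ^(3)=-7; μ^(4)=-11

((0, 2, 0, 2); (0, 1, 1, 0); (3, 0, 0, 0); (0, 0, 3, 0))


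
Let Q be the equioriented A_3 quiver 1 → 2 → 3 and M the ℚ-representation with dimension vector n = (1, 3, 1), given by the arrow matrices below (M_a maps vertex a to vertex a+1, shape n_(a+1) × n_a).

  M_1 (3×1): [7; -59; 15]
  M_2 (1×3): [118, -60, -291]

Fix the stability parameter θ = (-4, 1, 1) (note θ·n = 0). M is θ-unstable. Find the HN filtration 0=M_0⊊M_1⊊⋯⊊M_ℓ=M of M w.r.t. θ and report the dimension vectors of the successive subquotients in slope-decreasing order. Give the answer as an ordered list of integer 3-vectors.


Barcode: M ≅ I[1,3], I[2,2]^2. HN layers by μ_θ (2 steps, strictly decreasing):
  μ^(1)=1; μ^(2)=-4

((0, 3, 1); (1, 0, 0))


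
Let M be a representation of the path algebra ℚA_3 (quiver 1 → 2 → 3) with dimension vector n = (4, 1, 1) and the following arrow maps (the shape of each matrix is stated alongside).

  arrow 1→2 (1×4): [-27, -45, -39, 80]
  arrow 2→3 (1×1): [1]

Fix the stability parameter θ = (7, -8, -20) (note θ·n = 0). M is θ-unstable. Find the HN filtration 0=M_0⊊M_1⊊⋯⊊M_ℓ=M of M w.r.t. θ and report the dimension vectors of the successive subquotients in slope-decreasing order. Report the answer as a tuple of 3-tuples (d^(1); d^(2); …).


Via rank(M_{q-1}∘⋯∘M_p): M ≅ I[1,1]^3, I[1,3].
μ_θ-semistable layers: μ^(1)=7; μ^(2)=-7

((3, 0, 0); (1, 1, 1))


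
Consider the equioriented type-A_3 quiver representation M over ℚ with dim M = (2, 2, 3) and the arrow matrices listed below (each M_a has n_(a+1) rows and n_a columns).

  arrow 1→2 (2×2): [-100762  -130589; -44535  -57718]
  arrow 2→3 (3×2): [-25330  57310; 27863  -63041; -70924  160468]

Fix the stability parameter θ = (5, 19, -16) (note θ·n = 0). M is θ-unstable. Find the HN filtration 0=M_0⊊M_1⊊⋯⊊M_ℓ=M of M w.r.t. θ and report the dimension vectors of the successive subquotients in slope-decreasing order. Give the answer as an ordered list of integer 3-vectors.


Interval decomposition of M: I[1,2], I[1,3], I[3,3]^2.
HN type (ℓ=4): μ^(1)=19; μ^(2)=5; μ^(3)=8/3; μ^(4)=-16

((0, 1, 0); (1, 0, 0); (1, 1, 1); (0, 0, 2))


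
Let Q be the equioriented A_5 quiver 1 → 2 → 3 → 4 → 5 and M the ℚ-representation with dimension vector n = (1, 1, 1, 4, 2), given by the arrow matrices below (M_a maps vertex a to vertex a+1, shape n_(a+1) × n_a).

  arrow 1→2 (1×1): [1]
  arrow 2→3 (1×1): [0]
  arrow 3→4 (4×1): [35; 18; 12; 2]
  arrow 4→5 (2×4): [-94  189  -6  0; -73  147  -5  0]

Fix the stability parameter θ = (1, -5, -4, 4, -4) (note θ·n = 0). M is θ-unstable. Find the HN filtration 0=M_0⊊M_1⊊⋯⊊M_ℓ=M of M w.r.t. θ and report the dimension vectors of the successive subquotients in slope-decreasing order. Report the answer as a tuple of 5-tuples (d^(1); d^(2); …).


Barcode: M ≅ I[1,2], I[3,5], I[4,4]^2, I[4,5]. HN layers by μ_θ (4 steps, strictly decreasing):
  μ^(1)=4; μ^(2)=0; μ^(3)=-2; μ^(4)=-4

((0, 0, 0, 2, 0); (0, 0, 0, 2, 2); (1, 1, 0, 0, 0); (0, 0, 1, 0, 0))


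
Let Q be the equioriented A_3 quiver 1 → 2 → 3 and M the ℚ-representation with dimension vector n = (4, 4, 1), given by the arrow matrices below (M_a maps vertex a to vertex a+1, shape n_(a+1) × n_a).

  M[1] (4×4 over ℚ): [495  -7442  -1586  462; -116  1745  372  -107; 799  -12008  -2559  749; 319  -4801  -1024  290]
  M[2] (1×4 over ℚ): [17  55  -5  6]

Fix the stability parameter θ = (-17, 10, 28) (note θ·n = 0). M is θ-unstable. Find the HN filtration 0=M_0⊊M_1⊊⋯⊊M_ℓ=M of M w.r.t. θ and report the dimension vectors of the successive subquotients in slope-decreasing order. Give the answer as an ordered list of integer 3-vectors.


Via rank(M_{q-1}∘⋯∘M_p): M ≅ I[1,2]^3, I[1,3].
μ_θ-semistable layers: μ^(1)=28; μ^(2)=10; μ^(3)=-17

((0, 0, 1); (0, 4, 0); (4, 0, 0))


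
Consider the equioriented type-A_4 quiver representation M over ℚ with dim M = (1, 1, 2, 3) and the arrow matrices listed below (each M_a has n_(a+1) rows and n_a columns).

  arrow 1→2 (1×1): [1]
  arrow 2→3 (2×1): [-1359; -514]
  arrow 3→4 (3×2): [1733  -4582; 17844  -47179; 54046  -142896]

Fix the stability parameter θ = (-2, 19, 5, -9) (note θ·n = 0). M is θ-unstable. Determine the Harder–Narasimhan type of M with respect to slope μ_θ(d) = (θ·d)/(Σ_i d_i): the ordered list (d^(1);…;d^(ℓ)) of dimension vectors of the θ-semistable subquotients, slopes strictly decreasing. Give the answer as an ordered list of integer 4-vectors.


Barcode: M ≅ I[1,4], I[3,4], I[4,4]. HN layers by μ_θ (3 steps, strictly decreasing):
  μ^(1)=5; μ^(2)=-2; μ^(3)=-9

((0, 1, 1, 1); (1, 0, 1, 1); (0, 0, 0, 1))


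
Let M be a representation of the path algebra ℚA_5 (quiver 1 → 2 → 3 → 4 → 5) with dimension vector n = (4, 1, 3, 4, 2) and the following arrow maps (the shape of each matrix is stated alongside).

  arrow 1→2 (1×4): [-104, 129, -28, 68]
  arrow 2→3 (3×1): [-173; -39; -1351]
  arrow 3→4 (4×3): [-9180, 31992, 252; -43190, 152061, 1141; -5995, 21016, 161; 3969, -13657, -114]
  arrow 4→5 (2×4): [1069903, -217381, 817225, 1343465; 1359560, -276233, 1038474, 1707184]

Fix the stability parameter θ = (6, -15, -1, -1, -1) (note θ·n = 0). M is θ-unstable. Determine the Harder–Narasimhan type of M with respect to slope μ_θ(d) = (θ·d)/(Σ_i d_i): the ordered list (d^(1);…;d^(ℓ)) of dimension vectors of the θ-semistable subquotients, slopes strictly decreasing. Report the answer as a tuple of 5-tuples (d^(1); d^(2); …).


Via rank(M_{q-1}∘⋯∘M_p): M ≅ I[1,1]^3, I[1,3], I[3,4], I[3,5], I[4,4], I[4,5].
μ_θ-semistable layers: μ^(1)=6; μ^(2)=-1; μ^(3)=-9/2

((3, 0, 0, 0, 0); (0, 0, 3, 4, 2); (1, 1, 0, 0, 0))


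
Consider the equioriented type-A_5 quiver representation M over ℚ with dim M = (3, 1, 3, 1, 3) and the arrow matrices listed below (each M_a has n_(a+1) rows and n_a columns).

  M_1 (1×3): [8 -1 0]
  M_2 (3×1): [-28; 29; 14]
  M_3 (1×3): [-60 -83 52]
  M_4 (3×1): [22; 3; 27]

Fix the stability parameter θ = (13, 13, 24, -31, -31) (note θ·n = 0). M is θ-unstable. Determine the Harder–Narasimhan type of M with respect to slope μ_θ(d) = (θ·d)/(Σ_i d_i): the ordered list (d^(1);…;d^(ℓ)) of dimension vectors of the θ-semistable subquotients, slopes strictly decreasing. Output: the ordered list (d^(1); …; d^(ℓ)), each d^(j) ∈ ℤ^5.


Interval decomposition of M: I[1,1]^2, I[1,5], I[3,3]^2, I[5,5]^2.
HN type (ℓ=4): μ^(1)=24; μ^(2)=13; μ^(3)=-12/5; μ^(4)=-31

((0, 0, 2, 0, 0); (2, 0, 0, 0, 0); (1, 1, 1, 1, 1); (0, 0, 0, 0, 2))


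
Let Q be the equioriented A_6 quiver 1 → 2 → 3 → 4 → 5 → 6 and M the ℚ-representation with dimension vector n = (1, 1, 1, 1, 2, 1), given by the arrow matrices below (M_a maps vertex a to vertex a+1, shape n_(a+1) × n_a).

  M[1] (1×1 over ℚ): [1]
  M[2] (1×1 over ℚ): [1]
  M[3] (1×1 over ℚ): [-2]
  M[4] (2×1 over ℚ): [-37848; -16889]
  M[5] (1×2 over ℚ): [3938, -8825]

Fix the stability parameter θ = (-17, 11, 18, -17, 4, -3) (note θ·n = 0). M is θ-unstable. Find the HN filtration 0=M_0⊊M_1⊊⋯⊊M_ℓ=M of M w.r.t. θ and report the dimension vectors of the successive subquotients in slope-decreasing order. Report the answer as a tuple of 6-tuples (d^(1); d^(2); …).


Barcode: M ≅ I[1,6], I[5,5]. HN layers by μ_θ (3 steps, strictly decreasing):
  μ^(1)=4; μ^(2)=13/5; μ^(3)=-17

((0, 0, 0, 0, 1, 0); (0, 1, 1, 1, 1, 1); (1, 0, 0, 0, 0, 0))


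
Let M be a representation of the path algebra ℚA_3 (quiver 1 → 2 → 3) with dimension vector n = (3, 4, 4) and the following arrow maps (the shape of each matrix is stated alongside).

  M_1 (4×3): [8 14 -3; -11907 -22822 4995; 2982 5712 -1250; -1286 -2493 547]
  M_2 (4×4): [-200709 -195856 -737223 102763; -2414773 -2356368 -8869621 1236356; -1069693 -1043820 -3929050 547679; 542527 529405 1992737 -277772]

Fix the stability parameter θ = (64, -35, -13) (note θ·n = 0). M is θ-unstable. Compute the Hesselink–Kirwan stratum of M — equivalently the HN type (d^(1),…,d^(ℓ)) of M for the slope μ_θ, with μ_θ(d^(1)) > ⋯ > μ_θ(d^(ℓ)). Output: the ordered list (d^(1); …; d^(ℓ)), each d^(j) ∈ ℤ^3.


Via rank(M_{q-1}∘⋯∘M_p): M ≅ I[1,3]^3, I[2,3].
μ_θ-semistable layers: μ^(1)=16/3; μ^(2)=-13; μ^(3)=-35

((3, 3, 3); (0, 0, 1); (0, 1, 0))


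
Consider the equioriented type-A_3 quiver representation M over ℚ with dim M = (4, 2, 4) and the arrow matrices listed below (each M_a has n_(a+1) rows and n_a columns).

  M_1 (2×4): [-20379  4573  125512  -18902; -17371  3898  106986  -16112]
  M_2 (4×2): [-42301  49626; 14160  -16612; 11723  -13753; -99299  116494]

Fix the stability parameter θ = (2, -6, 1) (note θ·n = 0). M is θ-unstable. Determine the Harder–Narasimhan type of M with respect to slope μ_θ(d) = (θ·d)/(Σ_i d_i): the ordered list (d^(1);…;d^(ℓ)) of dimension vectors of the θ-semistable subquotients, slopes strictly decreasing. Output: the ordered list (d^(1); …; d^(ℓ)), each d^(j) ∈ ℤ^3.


Barcode: M ≅ I[1,1]^2, I[1,3]^2, I[3,3]^2. HN layers by μ_θ (3 steps, strictly decreasing):
  μ^(1)=2; μ^(2)=1; μ^(3)=-2

((2, 0, 0); (0, 0, 4); (2, 2, 0))


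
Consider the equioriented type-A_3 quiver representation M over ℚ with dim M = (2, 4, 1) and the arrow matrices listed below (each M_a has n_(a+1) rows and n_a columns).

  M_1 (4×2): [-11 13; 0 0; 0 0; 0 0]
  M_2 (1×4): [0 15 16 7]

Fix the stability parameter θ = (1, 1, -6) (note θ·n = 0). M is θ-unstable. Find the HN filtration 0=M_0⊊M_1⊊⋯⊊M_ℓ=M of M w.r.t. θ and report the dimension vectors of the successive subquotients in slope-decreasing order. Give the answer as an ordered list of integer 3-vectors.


Barcode: M ≅ I[1,1], I[1,2], I[2,2]^2, I[2,3]. HN layers by μ_θ (2 steps, strictly decreasing):
  μ^(1)=1; μ^(2)=-5/2

((2, 3, 0); (0, 1, 1))


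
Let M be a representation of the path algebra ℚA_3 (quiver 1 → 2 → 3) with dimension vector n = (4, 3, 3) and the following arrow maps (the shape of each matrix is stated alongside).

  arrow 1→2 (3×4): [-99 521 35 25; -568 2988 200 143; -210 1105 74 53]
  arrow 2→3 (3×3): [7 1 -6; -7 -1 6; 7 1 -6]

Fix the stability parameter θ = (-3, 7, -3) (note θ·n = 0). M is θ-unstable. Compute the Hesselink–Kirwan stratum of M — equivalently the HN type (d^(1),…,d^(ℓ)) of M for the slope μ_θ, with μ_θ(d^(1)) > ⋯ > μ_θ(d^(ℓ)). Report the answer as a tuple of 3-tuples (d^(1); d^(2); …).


Interval decomposition of M: I[1,1], I[1,2]^2, I[1,3], I[3,3]^2.
HN type (ℓ=3): μ^(1)=7; μ^(2)=2; μ^(3)=-3

((0, 2, 0); (0, 1, 1); (4, 0, 2))


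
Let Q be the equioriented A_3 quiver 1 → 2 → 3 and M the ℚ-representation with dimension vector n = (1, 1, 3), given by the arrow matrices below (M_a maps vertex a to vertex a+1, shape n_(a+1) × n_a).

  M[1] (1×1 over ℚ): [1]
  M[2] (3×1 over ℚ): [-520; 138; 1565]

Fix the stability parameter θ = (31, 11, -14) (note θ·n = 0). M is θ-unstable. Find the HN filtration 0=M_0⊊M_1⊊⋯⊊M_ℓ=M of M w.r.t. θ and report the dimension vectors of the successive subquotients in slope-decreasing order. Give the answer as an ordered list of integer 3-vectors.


Barcode: M ≅ I[1,3], I[3,3]^2. HN layers by μ_θ (2 steps, strictly decreasing):
  μ^(1)=28/3; μ^(2)=-14

((1, 1, 1); (0, 0, 2))


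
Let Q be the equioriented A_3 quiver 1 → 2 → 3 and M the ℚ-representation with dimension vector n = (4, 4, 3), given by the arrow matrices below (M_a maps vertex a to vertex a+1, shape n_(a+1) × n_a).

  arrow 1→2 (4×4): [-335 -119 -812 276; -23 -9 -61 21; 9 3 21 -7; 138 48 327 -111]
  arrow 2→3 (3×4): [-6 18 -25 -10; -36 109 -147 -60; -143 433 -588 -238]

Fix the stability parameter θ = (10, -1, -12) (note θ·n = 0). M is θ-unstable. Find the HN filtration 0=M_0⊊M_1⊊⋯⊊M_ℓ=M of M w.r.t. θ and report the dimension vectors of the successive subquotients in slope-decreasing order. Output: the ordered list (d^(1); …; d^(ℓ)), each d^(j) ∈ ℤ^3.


Via rank(M_{q-1}∘⋯∘M_p): M ≅ I[1,1], I[1,3]^3, I[2,2].
μ_θ-semistable layers: μ^(1)=10; μ^(2)=-1

((1, 0, 0); (3, 4, 3))


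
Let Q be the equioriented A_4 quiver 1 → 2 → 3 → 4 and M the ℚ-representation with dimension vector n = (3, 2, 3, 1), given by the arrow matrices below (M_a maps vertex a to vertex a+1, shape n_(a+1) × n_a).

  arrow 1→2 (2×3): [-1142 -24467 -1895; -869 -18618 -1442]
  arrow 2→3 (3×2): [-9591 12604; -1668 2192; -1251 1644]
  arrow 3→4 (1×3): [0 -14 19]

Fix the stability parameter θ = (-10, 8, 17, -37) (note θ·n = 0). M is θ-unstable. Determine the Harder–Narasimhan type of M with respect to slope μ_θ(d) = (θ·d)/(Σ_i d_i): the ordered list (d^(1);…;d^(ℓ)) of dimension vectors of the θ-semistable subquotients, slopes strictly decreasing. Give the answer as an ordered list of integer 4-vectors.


Barcode: M ≅ I[1,1], I[1,2], I[1,4], I[3,3]^2. HN layers by μ_θ (4 steps, strictly decreasing):
  μ^(1)=17; μ^(2)=8; μ^(3)=-4; μ^(4)=-10

((0, 0, 2, 0); (0, 1, 0, 0); (0, 1, 1, 1); (3, 0, 0, 0))


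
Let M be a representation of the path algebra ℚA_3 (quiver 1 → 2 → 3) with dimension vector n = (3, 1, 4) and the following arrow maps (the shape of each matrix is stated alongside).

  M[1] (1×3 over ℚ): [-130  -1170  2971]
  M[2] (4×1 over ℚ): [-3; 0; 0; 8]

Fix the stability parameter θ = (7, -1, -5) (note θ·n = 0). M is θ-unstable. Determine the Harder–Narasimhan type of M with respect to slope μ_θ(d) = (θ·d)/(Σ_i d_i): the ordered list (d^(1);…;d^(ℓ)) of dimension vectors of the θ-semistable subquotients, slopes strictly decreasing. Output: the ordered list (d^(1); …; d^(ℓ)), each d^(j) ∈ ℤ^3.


Via rank(M_{q-1}∘⋯∘M_p): M ≅ I[1,1]^2, I[1,3], I[3,3]^3.
μ_θ-semistable layers: μ^(1)=7; μ^(2)=1/3; μ^(3)=-5

((2, 0, 0); (1, 1, 1); (0, 0, 3))


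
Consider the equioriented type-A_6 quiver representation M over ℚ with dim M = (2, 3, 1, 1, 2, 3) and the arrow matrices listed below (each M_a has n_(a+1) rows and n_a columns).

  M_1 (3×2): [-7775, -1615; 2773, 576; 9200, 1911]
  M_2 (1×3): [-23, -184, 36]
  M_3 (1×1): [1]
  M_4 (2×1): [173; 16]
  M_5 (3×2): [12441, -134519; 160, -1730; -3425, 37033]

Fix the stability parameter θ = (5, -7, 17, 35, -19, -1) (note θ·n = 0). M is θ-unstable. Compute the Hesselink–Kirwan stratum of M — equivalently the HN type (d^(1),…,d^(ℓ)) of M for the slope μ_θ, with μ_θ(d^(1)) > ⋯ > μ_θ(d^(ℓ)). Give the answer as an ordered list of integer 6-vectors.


Interval decomposition of M: I[1,2], I[1,6], I[2,2], I[5,6], I[6,6].
HN type (ℓ=4): μ^(1)=8; μ^(2)=-1; μ^(3)=-7; μ^(4)=-19

((0, 0, 1, 1, 1, 1); (2, 2, 0, 0, 0, 2); (0, 1, 0, 0, 0, 0); (0, 0, 0, 0, 1, 0))


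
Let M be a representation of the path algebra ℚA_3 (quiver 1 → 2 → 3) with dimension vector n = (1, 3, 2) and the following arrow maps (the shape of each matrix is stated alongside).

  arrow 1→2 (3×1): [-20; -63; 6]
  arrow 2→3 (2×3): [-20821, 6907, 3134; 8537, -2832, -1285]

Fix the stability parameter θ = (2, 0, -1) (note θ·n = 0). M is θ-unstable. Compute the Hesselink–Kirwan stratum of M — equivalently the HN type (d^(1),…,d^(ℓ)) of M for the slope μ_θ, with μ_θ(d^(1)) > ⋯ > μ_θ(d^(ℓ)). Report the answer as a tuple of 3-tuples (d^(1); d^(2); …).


Interval decomposition of M: I[1,3], I[2,2], I[2,3].
HN type (ℓ=3): μ^(1)=1/3; μ^(2)=0; μ^(3)=-1/2

((1, 1, 1); (0, 1, 0); (0, 1, 1))


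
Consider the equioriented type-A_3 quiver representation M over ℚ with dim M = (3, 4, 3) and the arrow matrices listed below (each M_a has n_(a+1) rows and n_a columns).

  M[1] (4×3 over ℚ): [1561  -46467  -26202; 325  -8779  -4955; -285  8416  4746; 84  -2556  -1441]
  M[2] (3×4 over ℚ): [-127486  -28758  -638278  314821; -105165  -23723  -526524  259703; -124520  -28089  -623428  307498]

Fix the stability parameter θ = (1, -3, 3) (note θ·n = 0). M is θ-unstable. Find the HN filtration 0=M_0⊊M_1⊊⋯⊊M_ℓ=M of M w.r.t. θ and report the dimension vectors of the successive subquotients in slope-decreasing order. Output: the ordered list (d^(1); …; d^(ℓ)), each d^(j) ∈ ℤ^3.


Barcode: M ≅ I[1,2], I[1,3]^2, I[2,3]. HN layers by μ_θ (3 steps, strictly decreasing):
  μ^(1)=3; μ^(2)=-1; μ^(3)=-3

((0, 0, 3); (3, 3, 0); (0, 1, 0))


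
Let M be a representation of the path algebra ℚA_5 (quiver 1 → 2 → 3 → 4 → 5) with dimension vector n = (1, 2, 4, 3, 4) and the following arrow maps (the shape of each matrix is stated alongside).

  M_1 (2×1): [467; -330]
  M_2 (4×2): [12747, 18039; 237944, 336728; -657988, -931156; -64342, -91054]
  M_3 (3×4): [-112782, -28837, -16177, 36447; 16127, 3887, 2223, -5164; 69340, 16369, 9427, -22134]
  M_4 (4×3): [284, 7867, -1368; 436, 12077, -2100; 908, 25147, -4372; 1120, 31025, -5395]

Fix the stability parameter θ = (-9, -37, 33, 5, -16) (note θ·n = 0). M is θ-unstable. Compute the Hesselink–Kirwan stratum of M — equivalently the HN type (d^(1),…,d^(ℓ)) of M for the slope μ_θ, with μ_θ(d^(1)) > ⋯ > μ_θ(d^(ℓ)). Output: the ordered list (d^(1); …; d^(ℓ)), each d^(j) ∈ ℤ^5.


Barcode: M ≅ I[1,5], I[2,2], I[3,3], I[3,4], I[3,5], I[5,5]^2. HN layers by μ_θ (6 steps, strictly decreasing):
  μ^(1)=33; μ^(2)=19; μ^(3)=22/3; μ^(4)=-16; μ^(5)=-23; μ^(6)=-37

((0, 0, 1, 0, 0); (0, 0, 1, 1, 0); (0, 0, 2, 2, 2); (0, 0, 0, 0, 2); (1, 1, 0, 0, 0); (0, 1, 0, 0, 0))


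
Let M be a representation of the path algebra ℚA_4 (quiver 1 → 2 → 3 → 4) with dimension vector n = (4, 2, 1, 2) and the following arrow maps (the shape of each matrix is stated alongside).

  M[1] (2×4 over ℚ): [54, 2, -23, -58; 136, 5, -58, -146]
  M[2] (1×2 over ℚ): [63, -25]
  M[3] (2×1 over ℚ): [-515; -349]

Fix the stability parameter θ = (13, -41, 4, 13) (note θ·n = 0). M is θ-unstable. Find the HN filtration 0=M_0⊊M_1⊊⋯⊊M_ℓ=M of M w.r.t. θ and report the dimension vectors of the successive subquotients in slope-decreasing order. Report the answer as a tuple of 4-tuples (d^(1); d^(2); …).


Interval decomposition of M: I[1,1]^2, I[1,2], I[1,4], I[4,4].
HN type (ℓ=3): μ^(1)=13; μ^(2)=4; μ^(3)=-14

((2, 0, 0, 2); (0, 0, 1, 0); (2, 2, 0, 0))


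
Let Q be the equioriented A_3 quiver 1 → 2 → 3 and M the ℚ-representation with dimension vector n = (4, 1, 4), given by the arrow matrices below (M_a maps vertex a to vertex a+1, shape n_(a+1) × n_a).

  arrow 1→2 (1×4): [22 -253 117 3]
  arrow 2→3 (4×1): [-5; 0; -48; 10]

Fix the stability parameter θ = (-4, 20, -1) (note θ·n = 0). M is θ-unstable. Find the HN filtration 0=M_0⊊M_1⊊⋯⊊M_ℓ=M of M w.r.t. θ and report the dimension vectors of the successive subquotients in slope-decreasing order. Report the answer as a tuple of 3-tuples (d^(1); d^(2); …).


Barcode: M ≅ I[1,1]^3, I[1,3], I[3,3]^3. HN layers by μ_θ (3 steps, strictly decreasing):
  μ^(1)=19/2; μ^(2)=-1; μ^(3)=-4

((0, 1, 1); (0, 0, 3); (4, 0, 0))


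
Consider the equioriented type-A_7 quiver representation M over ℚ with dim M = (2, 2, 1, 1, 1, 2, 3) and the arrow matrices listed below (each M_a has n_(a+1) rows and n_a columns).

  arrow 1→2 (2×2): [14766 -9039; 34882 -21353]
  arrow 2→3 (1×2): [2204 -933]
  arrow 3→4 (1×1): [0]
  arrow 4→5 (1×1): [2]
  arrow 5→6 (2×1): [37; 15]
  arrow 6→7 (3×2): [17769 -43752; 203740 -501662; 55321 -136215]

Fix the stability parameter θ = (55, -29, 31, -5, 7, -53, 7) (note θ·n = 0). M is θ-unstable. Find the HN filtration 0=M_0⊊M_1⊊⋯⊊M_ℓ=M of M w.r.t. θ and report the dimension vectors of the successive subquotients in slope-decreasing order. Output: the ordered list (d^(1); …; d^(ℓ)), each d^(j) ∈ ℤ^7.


Via rank(M_{q-1}∘⋯∘M_p): M ≅ I[1,1], I[1,3], I[2,2], I[4,7], I[6,7], I[7,7].
μ_θ-semistable layers: μ^(1)=55; μ^(2)=31; μ^(3)=13; μ^(4)=7; μ^(5)=-17; μ^(6)=-29; μ^(7)=-53

((1, 0, 0, 0, 0, 0, 0); (0, 0, 1, 0, 0, 0, 0); (1, 1, 0, 0, 0, 0, 0); (0, 0, 0, 0, 0, 0, 3); (0, 0, 0, 1, 1, 1, 0); (0, 1, 0, 0, 0, 0, 0); (0, 0, 0, 0, 0, 1, 0))
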